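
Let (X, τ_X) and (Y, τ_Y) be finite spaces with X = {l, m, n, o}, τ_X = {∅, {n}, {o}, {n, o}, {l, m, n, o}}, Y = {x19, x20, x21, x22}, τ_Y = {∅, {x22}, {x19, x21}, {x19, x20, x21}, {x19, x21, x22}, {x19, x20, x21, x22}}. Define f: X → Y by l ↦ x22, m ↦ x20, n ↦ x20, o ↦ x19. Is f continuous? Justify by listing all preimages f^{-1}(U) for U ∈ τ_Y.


f is NOT continuous.

Compute f^{-1}(U) for each U ∈ τ_Y:
  U = ∅: f^{-1}(U) = ∅ ∈ τ_X ✓.
  U = {x22}: f^{-1}(U) = {l} ∉ τ_X ✗.
  U = {x19, x21}: f^{-1}(U) = {o} ∈ τ_X ✓.
  U = {x19, x20, x21}: f^{-1}(U) = {m, n, o} ∉ τ_X ✗.
  U = {x19, x21, x22}: f^{-1}(U) = {l, o} ∉ τ_X ✗.
  U = {x19, x20, x21, x22}: f^{-1}(U) = {l, m, n, o} ∈ τ_X ✓.
Found U = {x22} with f^{-1}(U) = {l} not in τ_X. Therefore f is NOT continuous.


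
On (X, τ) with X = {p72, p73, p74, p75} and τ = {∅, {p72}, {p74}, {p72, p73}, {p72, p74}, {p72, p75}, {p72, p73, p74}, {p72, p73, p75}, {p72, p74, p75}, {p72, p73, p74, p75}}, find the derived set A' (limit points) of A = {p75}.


A' = ∅

For each x ∈ X, list the open sets U ∈ τ with x ∈ U, then check whether U ∩ (A ∖ {x}) ≠ ∅ for every such U.
  x = p72: open {p72} ∋ x has {p72} ∩ (A ∖ {p72}) = ∅, so x is NOT a limit point.
  x = p73: open {p72, p73} ∋ x has {p72, p73} ∩ (A ∖ {p73}) = ∅, so x is NOT a limit point.
  x = p74: open {p74} ∋ x has {p74} ∩ (A ∖ {p74}) = ∅, so x is NOT a limit point.
  x = p75: open {p72, p75} ∋ x has {p72, p75} ∩ (A ∖ {p75}) = ∅, so x is NOT a limit point.
Collecting: A' = ∅.


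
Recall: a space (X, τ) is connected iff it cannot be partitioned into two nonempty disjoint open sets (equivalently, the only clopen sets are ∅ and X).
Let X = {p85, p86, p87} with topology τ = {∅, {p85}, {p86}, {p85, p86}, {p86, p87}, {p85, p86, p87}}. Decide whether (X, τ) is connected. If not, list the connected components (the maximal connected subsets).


(X, τ) is disconnected; components = [{p85}, {p86, p87}].

Find clopen sets (U ∈ τ with X ∖ U ∈ τ):
  U = ∅, X ∖ U = {p85, p86, p87} — both open, so U is clopen.
  U = {p85}, X ∖ U = {p86, p87} — both open, so U is clopen.
  U = {p86, p87}, X ∖ U = {p85} — both open, so U is clopen.
  U = {p85, p86, p87}, X ∖ U = ∅ — both open, so U is clopen.
Nontrivial clopen(s) exist: e.g. {p85}. So (X, τ) is disconnected.
Compute connected components by grouping points that agree on all clopens:
  component: {p85}
  component: {p86, p87}


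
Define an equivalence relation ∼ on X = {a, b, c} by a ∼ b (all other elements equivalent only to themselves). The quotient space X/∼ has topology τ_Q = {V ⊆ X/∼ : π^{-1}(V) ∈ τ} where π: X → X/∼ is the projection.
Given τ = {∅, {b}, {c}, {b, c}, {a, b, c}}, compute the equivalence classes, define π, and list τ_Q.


X/∼ = {[a=b], [c]}; |τ_Q| = 3.

Equivalence classes: [a=b], [c].
Quotient map π: X → X/∼ sends a ↦ [a=b], b ↦ [a=b], c ↦ [c].
For each subset V ⊆ X/∼, compute π^{-1}(V) ⊆ X and check whether π^{-1}(V) ∈ τ. V is open in τ_Q iff π^{-1}(V) ∈ τ.
  V = {}: π^{-1}(V) = ∅ ∈ τ ✓.
  V = {[a=b]}: π^{-1}(V) = {a, b} ∉ τ ✗.
  V = {[c]}: π^{-1}(V) = {c} ∈ τ ✓.
  V = {[a=b], [c]}: π^{-1}(V) = {a, b, c} ∈ τ ✓.
Open sets in the quotient: τ_Q = {{}, {[c]}, {[a=b], [c]}} (3 elements).


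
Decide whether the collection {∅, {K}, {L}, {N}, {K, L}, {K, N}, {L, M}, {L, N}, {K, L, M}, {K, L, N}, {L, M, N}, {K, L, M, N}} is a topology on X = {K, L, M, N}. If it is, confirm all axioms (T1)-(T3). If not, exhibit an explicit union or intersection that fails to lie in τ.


τ IS a topology on X.

Axiom (T1): ∅ ∈ τ? Yes; X ∈ τ? Yes.
Axiom (T2/T3): check pairwise unions and intersections of members of τ.
All pairwise intersections and unions checked — each lies in τ. Therefore τ satisfies (T1), (T2), (T3): it IS a topology on X.


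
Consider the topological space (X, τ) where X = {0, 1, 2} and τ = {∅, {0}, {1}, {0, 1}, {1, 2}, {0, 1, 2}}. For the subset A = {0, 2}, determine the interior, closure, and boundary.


int(A) = {0}, cl(A) = {0, 2}, ∂A = {2}.

Closed sets in (X, τ) are complements of opens:
  closed(X, τ) = {∅, {0}, {2}, {0, 2}, {1, 2}, {0, 1, 2}}.
int(A) = ⋃ {U ∈ τ : U ⊆ A}. Opens contained in A: ∅, {0}.
Taking the union of these: int(A) = {0}.
cl(A) = ⋂ {C closed : A ⊆ C}. Closed sets containing A: {0, 2}, {0, 1, 2}.
Intersecting these: cl(A) = {0, 2}.
∂A = cl(A) ∖ int(A) = {0, 2} ∖ {0} = {2}.


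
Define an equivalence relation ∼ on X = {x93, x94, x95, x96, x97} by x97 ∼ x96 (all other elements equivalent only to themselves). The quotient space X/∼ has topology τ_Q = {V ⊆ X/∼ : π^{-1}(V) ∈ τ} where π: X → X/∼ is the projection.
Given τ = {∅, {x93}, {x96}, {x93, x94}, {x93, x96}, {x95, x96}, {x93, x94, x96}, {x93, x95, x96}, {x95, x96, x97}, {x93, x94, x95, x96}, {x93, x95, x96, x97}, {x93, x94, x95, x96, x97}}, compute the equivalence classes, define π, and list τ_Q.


X/∼ = {[x93], [x94], [x95], [x96=x97]}; |τ_Q| = 6.

Equivalence classes: [x93], [x94], [x95], [x96=x97].
Quotient map π: X → X/∼ sends x93 ↦ [x93], x94 ↦ [x94], x95 ↦ [x95], x96 ↦ [x96=x97], x97 ↦ [x96=x97].
For each subset V ⊆ X/∼, compute π^{-1}(V) ⊆ X and check whether π^{-1}(V) ∈ τ. V is open in τ_Q iff π^{-1}(V) ∈ τ.
  V = {}: π^{-1}(V) = ∅ ∈ τ ✓.
  V = {[x93]}: π^{-1}(V) = {x93} ∈ τ ✓.
  V = {[x94]}: π^{-1}(V) = {x94} ∉ τ ✗.
  V = {[x93], [x94]}: π^{-1}(V) = {x93, x94} ∈ τ ✓.
  V = {[x95]}: π^{-1}(V) = {x95} ∉ τ ✗.
  V = {[x93], [x95]}: π^{-1}(V) = {x93, x95} ∉ τ ✗.
  V = {[x94], [x95]}: π^{-1}(V) = {x94, x95} ∉ τ ✗.
  V = {[x93], [x94], [x95]}: π^{-1}(V) = {x93, x94, x95} ∉ τ ✗.
  V = {[x96=x97]}: π^{-1}(V) = {x96, x97} ∉ τ ✗.
  V = {[x93], [x96=x97]}: π^{-1}(V) = {x93, x96, x97} ∉ τ ✗.
  V = {[x94], [x96=x97]}: π^{-1}(V) = {x94, x96, x97} ∉ τ ✗.
  V = {[x93], [x94], [x96=x97]}: π^{-1}(V) = {x93, x94, x96, x97} ∉ τ ✗.
  V = {[x95], [x96=x97]}: π^{-1}(V) = {x95, x96, x97} ∈ τ ✓.
  V = {[x93], [x95], [x96=x97]}: π^{-1}(V) = {x93, x95, x96, x97} ∈ τ ✓.
  V = {[x94], [x95], [x96=x97]}: π^{-1}(V) = {x94, x95, x96, x97} ∉ τ ✗.
  V = {[x93], [x94], [x95], [x96=x97]}: π^{-1}(V) = {x93, x94, x95, x96, x97} ∈ τ ✓.
Open sets in the quotient: τ_Q = {{}, {[x93]}, {[x93], [x94]}, {[x95], [x96=x97]}, {[x93], [x95], [x96=x97]}, {[x93], [x94], [x95], [x96=x97]}} (6 elements).


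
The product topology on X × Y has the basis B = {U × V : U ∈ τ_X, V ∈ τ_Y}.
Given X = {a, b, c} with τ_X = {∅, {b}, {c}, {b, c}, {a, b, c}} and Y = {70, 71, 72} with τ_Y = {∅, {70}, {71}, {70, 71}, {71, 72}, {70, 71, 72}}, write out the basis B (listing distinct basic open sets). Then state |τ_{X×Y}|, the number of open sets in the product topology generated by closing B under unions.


Basis B = {∅ × ∅, {b} × {70}, {b} × {71}, {c} × {70}, {c} × {71}, {b} × {70, 71}, {b, c} × {70}, {b} × {71, 72}, {b, c} × {71}, {c} × {70, 71}, {c} × {71, 72}, {a, b, c} × {70}, {a, b, c} × {71}, {b} × {70, 71, 72}, {c} × {70, 71, 72}, {b, c} × {70, 71}, {b, c} × {71, 72}, {a, b, c} × {70, 71}, {a, b, c} × {71, 72}, {b, c} × {70, 71, 72}, {a, b, c} × {70, 71, 72}}; |τ_{X×Y}| = 70.

Enumerate products U × V with U ∈ τ_X, V ∈ τ_Y (deduplicated):
  ∅ × ∅ = {} (∅)
  {b} × {70} = {(b,70)}
  {b} × {71} = {(b,71)}
  {c} × {70} = {(c,70)}
  {c} × {71} = {(c,71)}
  {b} × {70, 71} = {(b,70), (b,71)}
  {b, c} × {70} = {(b,70), (c,70)}
  {b} × {71, 72} = {(b,71), (b,72)}
  {b, c} × {71} = {(b,71), (c,71)}
  {c} × {70, 71} = {(c,70), (c,71)}
  {c} × {71, 72} = {(c,71), (c,72)}
  {a, b, c} × {70} = {(a,70), (b,70), (c,70)}
  {a, b, c} × {71} = {(a,71), (b,71), (c,71)}
  {b} × {70, 71, 72} = {(b,70), (b,71), (b,72)}
  {c} × {70, 71, 72} = {(c,70), (c,71), (c,72)}
  {b, c} × {70, 71} = {(b,70), (b,71), (c,70), (c,71)}
  {b, c} × {71, 72} = {(b,71), (b,72), (c,71), (c,72)}
  {a, b, c} × {70, 71} = {(a,70), (a,71), (b,70), (b,71), (c,70), (c,71)}
  {a, b, c} × {71, 72} = {(a,71), (a,72), (b,71), (b,72), (c,71), (c,72)}
  {b, c} × {70, 71, 72} = {(b,70), (b,71), (b,72), (c,70), (c,71), (c,72)}
  {a, b, c} × {70, 71, 72} = {(a,70), (a,71), (a,72), (b,70), (b,71), (b,72), (c,70), (c,71), (c,72)}
These 21 distinct sets form the basis B.
Close under arbitrary unions to get τ_{X×Y}; counting gives |τ_{X×Y}| = 70.


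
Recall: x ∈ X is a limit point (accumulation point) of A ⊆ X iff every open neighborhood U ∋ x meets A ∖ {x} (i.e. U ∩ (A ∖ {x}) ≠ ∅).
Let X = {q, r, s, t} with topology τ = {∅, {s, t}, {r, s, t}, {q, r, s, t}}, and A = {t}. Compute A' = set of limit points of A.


A' = {q, r, s}

For each x ∈ X, list the open sets U ∈ τ with x ∈ U, then check whether U ∩ (A ∖ {x}) ≠ ∅ for every such U.
  x = q: opens ∋ x are {q, r, s, t}; each meets A ∖ {q}, so x IS a limit point.
  x = r: opens ∋ x are {r, s, t}, {q, r, s, t}; each meets A ∖ {r}, so x IS a limit point.
  x = s: opens ∋ x are {s, t}, {r, s, t}, {q, r, s, t}; each meets A ∖ {s}, so x IS a limit point.
  x = t: open {s, t} ∋ x has {s, t} ∩ (A ∖ {t}) = ∅, so x is NOT a limit point.
Collecting: A' = {q, r, s}.


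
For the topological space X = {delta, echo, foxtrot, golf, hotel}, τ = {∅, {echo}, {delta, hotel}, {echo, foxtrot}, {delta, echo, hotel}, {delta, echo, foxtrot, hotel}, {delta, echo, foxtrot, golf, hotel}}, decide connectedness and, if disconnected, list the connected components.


(X, τ) is connected.

Find clopen sets (U ∈ τ with X ∖ U ∈ τ):
  U = ∅, X ∖ U = {delta, echo, foxtrot, golf, hotel} — both open, so U is clopen.
  U = {delta, echo, foxtrot, golf, hotel}, X ∖ U = ∅ — both open, so U is clopen.
Only trivial clopens (∅ and X) exist, so (X, τ) is connected.
Compute connected components by grouping points that agree on all clopens:
  component: {delta, echo, foxtrot, golf, hotel}


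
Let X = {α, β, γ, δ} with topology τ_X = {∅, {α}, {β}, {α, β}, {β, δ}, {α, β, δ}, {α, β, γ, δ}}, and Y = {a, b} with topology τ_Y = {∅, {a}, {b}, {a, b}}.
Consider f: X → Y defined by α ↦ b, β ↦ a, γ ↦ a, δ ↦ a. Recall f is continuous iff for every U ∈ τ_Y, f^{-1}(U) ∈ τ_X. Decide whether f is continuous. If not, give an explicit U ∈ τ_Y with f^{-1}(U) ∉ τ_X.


f is NOT continuous.

Compute f^{-1}(U) for each U ∈ τ_Y:
  U = ∅: f^{-1}(U) = ∅ ∈ τ_X ✓.
  U = {a}: f^{-1}(U) = {β, γ, δ} ∉ τ_X ✗.
  U = {b}: f^{-1}(U) = {α} ∈ τ_X ✓.
  U = {a, b}: f^{-1}(U) = {α, β, γ, δ} ∈ τ_X ✓.
Found U = {a} with f^{-1}(U) = {β, γ, δ} not in τ_X. Therefore f is NOT continuous.


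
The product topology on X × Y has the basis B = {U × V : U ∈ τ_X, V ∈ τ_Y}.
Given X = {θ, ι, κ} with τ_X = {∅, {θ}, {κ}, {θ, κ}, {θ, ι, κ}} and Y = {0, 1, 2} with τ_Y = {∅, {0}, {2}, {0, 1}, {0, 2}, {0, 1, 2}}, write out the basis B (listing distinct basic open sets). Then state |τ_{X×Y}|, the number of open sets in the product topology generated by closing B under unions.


Basis B = {∅ × ∅, {θ} × {0}, {θ} × {2}, {κ} × {0}, {κ} × {2}, {θ} × {0, 1}, {θ} × {0, 2}, {θ, κ} × {0}, {θ, κ} × {2}, {κ} × {0, 1}, {κ} × {0, 2}, {θ} × {0, 1, 2}, {θ, ι, κ} × {0}, {θ, ι, κ} × {2}, {κ} × {0, 1, 2}, {θ, κ} × {0, 1}, {θ, κ} × {0, 2}, {θ, κ} × {0, 1, 2}, {θ, ι, κ} × {0, 1}, {θ, ι, κ} × {0, 2}, {θ, ι, κ} × {0, 1, 2}}; |τ_{X×Y}| = 70.

Enumerate products U × V with U ∈ τ_X, V ∈ τ_Y (deduplicated):
  ∅ × ∅ = {} (∅)
  {θ} × {0} = {(θ,0)}
  {θ} × {2} = {(θ,2)}
  {κ} × {0} = {(κ,0)}
  {κ} × {2} = {(κ,2)}
  {θ} × {0, 1} = {(θ,0), (θ,1)}
  {θ} × {0, 2} = {(θ,0), (θ,2)}
  {θ, κ} × {0} = {(θ,0), (κ,0)}
  {θ, κ} × {2} = {(θ,2), (κ,2)}
  {κ} × {0, 1} = {(κ,0), (κ,1)}
  {κ} × {0, 2} = {(κ,0), (κ,2)}
  {θ} × {0, 1, 2} = {(θ,0), (θ,1), (θ,2)}
  {θ, ι, κ} × {0} = {(θ,0), (ι,0), (κ,0)}
  {θ, ι, κ} × {2} = {(θ,2), (ι,2), (κ,2)}
  {κ} × {0, 1, 2} = {(κ,0), (κ,1), (κ,2)}
  {θ, κ} × {0, 1} = {(θ,0), (θ,1), (κ,0), (κ,1)}
  {θ, κ} × {0, 2} = {(θ,0), (θ,2), (κ,0), (κ,2)}
  {θ, κ} × {0, 1, 2} = {(θ,0), (θ,1), (θ,2), (κ,0), (κ,1), (κ,2)}
  {θ, ι, κ} × {0, 1} = {(θ,0), (θ,1), (ι,0), (ι,1), (κ,0), (κ,1)}
  {θ, ι, κ} × {0, 2} = {(θ,0), (θ,2), (ι,0), (ι,2), (κ,0), (κ,2)}
  {θ, ι, κ} × {0, 1, 2} = {(θ,0), (θ,1), (θ,2), (ι,0), (ι,1), (ι,2), (κ,0), (κ,1), (κ,2)}
These 21 distinct sets form the basis B.
Close under arbitrary unions to get τ_{X×Y}; counting gives |τ_{X×Y}| = 70.


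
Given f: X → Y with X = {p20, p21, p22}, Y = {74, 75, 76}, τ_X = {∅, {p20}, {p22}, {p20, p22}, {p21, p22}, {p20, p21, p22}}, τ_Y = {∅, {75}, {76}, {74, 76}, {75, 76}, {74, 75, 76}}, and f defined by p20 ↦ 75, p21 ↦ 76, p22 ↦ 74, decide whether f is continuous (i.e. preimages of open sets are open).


f is NOT continuous.

Compute f^{-1}(U) for each U ∈ τ_Y:
  U = ∅: f^{-1}(U) = ∅ ∈ τ_X ✓.
  U = {75}: f^{-1}(U) = {p20} ∈ τ_X ✓.
  U = {76}: f^{-1}(U) = {p21} ∉ τ_X ✗.
  U = {74, 76}: f^{-1}(U) = {p21, p22} ∈ τ_X ✓.
  U = {75, 76}: f^{-1}(U) = {p20, p21} ∉ τ_X ✗.
  U = {74, 75, 76}: f^{-1}(U) = {p20, p21, p22} ∈ τ_X ✓.
Found U = {76} with f^{-1}(U) = {p21} not in τ_X. Therefore f is NOT continuous.


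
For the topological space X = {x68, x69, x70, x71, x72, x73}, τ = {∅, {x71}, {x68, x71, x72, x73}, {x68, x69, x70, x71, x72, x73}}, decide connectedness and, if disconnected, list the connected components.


(X, τ) is connected.

Find clopen sets (U ∈ τ with X ∖ U ∈ τ):
  U = ∅, X ∖ U = {x68, x69, x70, x71, x72, x73} — both open, so U is clopen.
  U = {x68, x69, x70, x71, x72, x73}, X ∖ U = ∅ — both open, so U is clopen.
Only trivial clopens (∅ and X) exist, so (X, τ) is connected.
Compute connected components by grouping points that agree on all clopens:
  component: {x68, x69, x70, x71, x72, x73}


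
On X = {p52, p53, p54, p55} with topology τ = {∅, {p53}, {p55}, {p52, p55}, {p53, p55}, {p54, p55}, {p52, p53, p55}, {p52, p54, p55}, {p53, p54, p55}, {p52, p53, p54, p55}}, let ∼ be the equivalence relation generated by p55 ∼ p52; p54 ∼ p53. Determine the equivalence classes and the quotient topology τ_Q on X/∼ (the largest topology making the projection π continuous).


X/∼ = {[p52=p55], [p53=p54]}; |τ_Q| = 3.

Equivalence classes: [p52=p55], [p53=p54].
Quotient map π: X → X/∼ sends p52 ↦ [p52=p55], p53 ↦ [p53=p54], p54 ↦ [p53=p54], p55 ↦ [p52=p55].
For each subset V ⊆ X/∼, compute π^{-1}(V) ⊆ X and check whether π^{-1}(V) ∈ τ. V is open in τ_Q iff π^{-1}(V) ∈ τ.
  V = {}: π^{-1}(V) = ∅ ∈ τ ✓.
  V = {[p52=p55]}: π^{-1}(V) = {p52, p55} ∈ τ ✓.
  V = {[p53=p54]}: π^{-1}(V) = {p53, p54} ∉ τ ✗.
  V = {[p52=p55], [p53=p54]}: π^{-1}(V) = {p52, p53, p54, p55} ∈ τ ✓.
Open sets in the quotient: τ_Q = {{}, {[p52=p55]}, {[p52=p55], [p53=p54]}} (3 elements).


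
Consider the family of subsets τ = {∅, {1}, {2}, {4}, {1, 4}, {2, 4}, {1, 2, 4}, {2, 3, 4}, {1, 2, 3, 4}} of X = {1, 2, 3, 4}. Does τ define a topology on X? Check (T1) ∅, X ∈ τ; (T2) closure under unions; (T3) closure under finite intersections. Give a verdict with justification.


τ is NOT a topology on X.

Axiom (T1): ∅ ∈ τ? Yes; X ∈ τ? Yes.
Axiom (T2/T3): check pairwise unions and intersections of members of τ.
Counterexample for (T2): {1} ∪ {2} = {1, 2} ∉ τ. Therefore τ is NOT a topology.


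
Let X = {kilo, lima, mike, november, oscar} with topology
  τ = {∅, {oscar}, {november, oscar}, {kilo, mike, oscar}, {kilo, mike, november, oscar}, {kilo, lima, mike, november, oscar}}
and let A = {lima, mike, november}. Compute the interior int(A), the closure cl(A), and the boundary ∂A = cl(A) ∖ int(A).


int(A) = ∅, cl(A) = {kilo, lima, mike, november}, ∂A = {kilo, lima, mike, november}.

Closed sets in (X, τ) are complements of opens:
  closed(X, τ) = {∅, {lima}, {lima, november}, {kilo, lima, mike}, {kilo, lima, mike, november}, {kilo, lima, mike, november, oscar}}.
int(A) = ⋃ {U ∈ τ : U ⊆ A}. Opens contained in A: ∅.
Taking the union of these: int(A) = ∅.
cl(A) = ⋂ {C closed : A ⊆ C}. Closed sets containing A: {kilo, lima, mike, november}, {kilo, lima, mike, november, oscar}.
Intersecting these: cl(A) = {kilo, lima, mike, november}.
∂A = cl(A) ∖ int(A) = {kilo, lima, mike, november} ∖ ∅ = {kilo, lima, mike, november}.


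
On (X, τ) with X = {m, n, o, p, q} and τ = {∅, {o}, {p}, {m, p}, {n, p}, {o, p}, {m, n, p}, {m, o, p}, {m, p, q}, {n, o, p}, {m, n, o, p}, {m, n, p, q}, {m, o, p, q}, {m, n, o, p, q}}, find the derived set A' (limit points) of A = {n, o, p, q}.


A' = {m, n, q}

For each x ∈ X, list the open sets U ∈ τ with x ∈ U, then check whether U ∩ (A ∖ {x}) ≠ ∅ for every such U.
  x = m: opens ∋ x are {m, p}, {m, n, p}, {m, o, p}, {m, p, q}, {m, n, o, p}, {m, n, p, q}, {m, o, p, q}, {m, n, o, p, q}; each meets A ∖ {m}, so x IS a limit point.
  x = n: opens ∋ x are {n, p}, {m, n, p}, {n, o, p}, {m, n, o, p}, {m, n, p, q}, {m, n, o, p, q}; each meets A ∖ {n}, so x IS a limit point.
  x = o: open {o} ∋ x has {o} ∩ (A ∖ {o}) = ∅, so x is NOT a limit point.
  x = p: open {p} ∋ x has {p} ∩ (A ∖ {p}) = ∅, so x is NOT a limit point.
  x = q: opens ∋ x are {m, p, q}, {m, n, p, q}, {m, o, p, q}, {m, n, o, p, q}; each meets A ∖ {q}, so x IS a limit point.
Collecting: A' = {m, n, q}.


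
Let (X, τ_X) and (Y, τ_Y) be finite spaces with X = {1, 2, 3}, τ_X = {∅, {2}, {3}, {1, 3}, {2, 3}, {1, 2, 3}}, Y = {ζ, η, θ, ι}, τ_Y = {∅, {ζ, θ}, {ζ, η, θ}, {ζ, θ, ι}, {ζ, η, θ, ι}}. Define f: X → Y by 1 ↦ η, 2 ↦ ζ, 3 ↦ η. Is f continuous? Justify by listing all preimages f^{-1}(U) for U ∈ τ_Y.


f IS continuous.

Compute f^{-1}(U) for each U ∈ τ_Y:
  U = ∅: f^{-1}(U) = ∅ ∈ τ_X ✓.
  U = {ζ, θ}: f^{-1}(U) = {2} ∈ τ_X ✓.
  U = {ζ, η, θ}: f^{-1}(U) = {1, 2, 3} ∈ τ_X ✓.
  U = {ζ, θ, ι}: f^{-1}(U) = {2} ∈ τ_X ✓.
  U = {ζ, η, θ, ι}: f^{-1}(U) = {1, 2, 3} ∈ τ_X ✓.
Every preimage lies in τ_X, so f IS continuous.


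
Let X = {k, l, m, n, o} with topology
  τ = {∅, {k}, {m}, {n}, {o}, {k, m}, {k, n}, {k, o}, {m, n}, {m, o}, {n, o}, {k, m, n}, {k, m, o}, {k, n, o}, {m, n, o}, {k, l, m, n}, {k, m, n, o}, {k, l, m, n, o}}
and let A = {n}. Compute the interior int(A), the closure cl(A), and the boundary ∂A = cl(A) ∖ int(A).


int(A) = {n}, cl(A) = {l, n}, ∂A = {l}.

Closed sets in (X, τ) are complements of opens:
  closed(X, τ) = {∅, {l}, {o}, {k, l}, {l, m}, {l, n}, {l, o}, {k, l, m}, {k, l, n}, {k, l, o}, {l, m, n}, {l, m, o}, {l, n, o}, {k, l, m, n}, {k, l, m, o}, {k, l, n, o}, {l, m, n, o}, {k, l, m, n, o}}.
int(A) = ⋃ {U ∈ τ : U ⊆ A}. Opens contained in A: ∅, {n}.
Taking the union of these: int(A) = {n}.
cl(A) = ⋂ {C closed : A ⊆ C}. Closed sets containing A: {l, n}, {k, l, n}, {l, m, n}, {l, n, o}, {k, l, m, n}, {k, l, n, o}, {l, m, n, o}, {k, l, m, n, o}.
Intersecting these: cl(A) = {l, n}.
∂A = cl(A) ∖ int(A) = {l, n} ∖ {n} = {l}.


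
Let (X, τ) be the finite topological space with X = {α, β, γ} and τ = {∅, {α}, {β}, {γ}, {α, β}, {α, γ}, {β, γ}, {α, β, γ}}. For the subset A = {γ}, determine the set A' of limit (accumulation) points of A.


A' = ∅

For each x ∈ X, list the open sets U ∈ τ with x ∈ U, then check whether U ∩ (A ∖ {x}) ≠ ∅ for every such U.
  x = α: open {α} ∋ x has {α} ∩ (A ∖ {α}) = ∅, so x is NOT a limit point.
  x = β: open {β} ∋ x has {β} ∩ (A ∖ {β}) = ∅, so x is NOT a limit point.
  x = γ: open {γ} ∋ x has {γ} ∩ (A ∖ {γ}) = ∅, so x is NOT a limit point.
Collecting: A' = ∅.


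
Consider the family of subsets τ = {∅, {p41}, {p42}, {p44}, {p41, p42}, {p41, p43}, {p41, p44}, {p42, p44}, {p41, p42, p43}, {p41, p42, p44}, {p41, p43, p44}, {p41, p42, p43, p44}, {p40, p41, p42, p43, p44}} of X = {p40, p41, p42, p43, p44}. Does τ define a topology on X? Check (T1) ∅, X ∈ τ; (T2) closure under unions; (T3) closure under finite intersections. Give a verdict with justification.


τ IS a topology on X.

Axiom (T1): ∅ ∈ τ? Yes; X ∈ τ? Yes.
Axiom (T2/T3): check pairwise unions and intersections of members of τ.
All pairwise intersections and unions checked — each lies in τ. Therefore τ satisfies (T1), (T2), (T3): it IS a topology on X.


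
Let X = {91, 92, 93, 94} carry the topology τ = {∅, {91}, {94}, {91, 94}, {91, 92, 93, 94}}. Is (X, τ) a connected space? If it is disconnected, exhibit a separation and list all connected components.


(X, τ) is connected.

Find clopen sets (U ∈ τ with X ∖ U ∈ τ):
  U = ∅, X ∖ U = {91, 92, 93, 94} — both open, so U is clopen.
  U = {91, 92, 93, 94}, X ∖ U = ∅ — both open, so U is clopen.
Only trivial clopens (∅ and X) exist, so (X, τ) is connected.
Compute connected components by grouping points that agree on all clopens:
  component: {91, 92, 93, 94}


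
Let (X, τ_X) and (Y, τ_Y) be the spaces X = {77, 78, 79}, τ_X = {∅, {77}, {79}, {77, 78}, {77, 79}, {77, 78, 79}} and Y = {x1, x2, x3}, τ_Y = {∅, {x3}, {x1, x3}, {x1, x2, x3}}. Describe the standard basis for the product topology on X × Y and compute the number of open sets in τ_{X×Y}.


Basis B = {∅ × ∅, {77} × {x3}, {79} × {x3}, {77} × {x1, x3}, {77, 78} × {x3}, {77, 79} × {x3}, {79} × {x1, x3}, {77} × {x1, x2, x3}, {77, 78, 79} × {x3}, {79} × {x1, x2, x3}, {77, 78} × {x1, x3}, {77, 79} × {x1, x3}, {77, 78} × {x1, x2, x3}, {77, 79} × {x1, x2, x3}, {77, 78, 79} × {x1, x3}, {77, 78, 79} × {x1, x2, x3}}; |τ_{X×Y}| = 40.

Enumerate products U × V with U ∈ τ_X, V ∈ τ_Y (deduplicated):
  ∅ × ∅ = {} (∅)
  {77} × {x3} = {(77,x3)}
  {79} × {x3} = {(79,x3)}
  {77} × {x1, x3} = {(77,x1), (77,x3)}
  {77, 78} × {x3} = {(77,x3), (78,x3)}
  {77, 79} × {x3} = {(77,x3), (79,x3)}
  {79} × {x1, x3} = {(79,x1), (79,x3)}
  {77} × {x1, x2, x3} = {(77,x1), (77,x2), (77,x3)}
  {77, 78, 79} × {x3} = {(77,x3), (78,x3), (79,x3)}
  {79} × {x1, x2, x3} = {(79,x1), (79,x2), (79,x3)}
  {77, 78} × {x1, x3} = {(77,x1), (77,x3), (78,x1), (78,x3)}
  {77, 79} × {x1, x3} = {(77,x1), (77,x3), (79,x1), (79,x3)}
  {77, 78} × {x1, x2, x3} = {(77,x1), (77,x2), (77,x3), (78,x1), (78,x2), (78,x3)}
  {77, 79} × {x1, x2, x3} = {(77,x1), (77,x2), (77,x3), (79,x1), (79,x2), (79,x3)}
  {77, 78, 79} × {x1, x3} = {(77,x1), (77,x3), (78,x1), (78,x3), (79,x1), (79,x3)}
  {77, 78, 79} × {x1, x2, x3} = {(77,x1), (77,x2), (77,x3), (78,x1), (78,x2), (78,x3), (79,x1), (79,x2), (79,x3)}
These 16 distinct sets form the basis B.
Close under arbitrary unions to get τ_{X×Y}; counting gives |τ_{X×Y}| = 40.


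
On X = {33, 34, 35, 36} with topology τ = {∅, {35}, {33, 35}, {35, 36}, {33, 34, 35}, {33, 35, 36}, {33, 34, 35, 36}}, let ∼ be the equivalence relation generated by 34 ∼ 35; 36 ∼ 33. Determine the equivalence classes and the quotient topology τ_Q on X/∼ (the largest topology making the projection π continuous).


X/∼ = {[33=36], [34=35]}; |τ_Q| = 2.

Equivalence classes: [33=36], [34=35].
Quotient map π: X → X/∼ sends 33 ↦ [33=36], 34 ↦ [34=35], 35 ↦ [34=35], 36 ↦ [33=36].
For each subset V ⊆ X/∼, compute π^{-1}(V) ⊆ X and check whether π^{-1}(V) ∈ τ. V is open in τ_Q iff π^{-1}(V) ∈ τ.
  V = {}: π^{-1}(V) = ∅ ∈ τ ✓.
  V = {[33=36]}: π^{-1}(V) = {33, 36} ∉ τ ✗.
  V = {[34=35]}: π^{-1}(V) = {34, 35} ∉ τ ✗.
  V = {[33=36], [34=35]}: π^{-1}(V) = {33, 34, 35, 36} ∈ τ ✓.
Open sets in the quotient: τ_Q = {{}, {[33=36], [34=35]}} (2 elements).


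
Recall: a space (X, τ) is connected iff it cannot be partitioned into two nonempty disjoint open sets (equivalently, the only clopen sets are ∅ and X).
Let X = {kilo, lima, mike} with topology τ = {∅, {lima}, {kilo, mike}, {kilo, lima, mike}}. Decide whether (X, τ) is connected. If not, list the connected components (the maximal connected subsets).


(X, τ) is disconnected; components = [{lima}, {kilo, mike}].

Find clopen sets (U ∈ τ with X ∖ U ∈ τ):
  U = ∅, X ∖ U = {kilo, lima, mike} — both open, so U is clopen.
  U = {lima}, X ∖ U = {kilo, mike} — both open, so U is clopen.
  U = {kilo, mike}, X ∖ U = {lima} — both open, so U is clopen.
  U = {kilo, lima, mike}, X ∖ U = ∅ — both open, so U is clopen.
Nontrivial clopen(s) exist: e.g. {lima}. So (X, τ) is disconnected.
Compute connected components by grouping points that agree on all clopens:
  component: {lima}
  component: {kilo, mike}


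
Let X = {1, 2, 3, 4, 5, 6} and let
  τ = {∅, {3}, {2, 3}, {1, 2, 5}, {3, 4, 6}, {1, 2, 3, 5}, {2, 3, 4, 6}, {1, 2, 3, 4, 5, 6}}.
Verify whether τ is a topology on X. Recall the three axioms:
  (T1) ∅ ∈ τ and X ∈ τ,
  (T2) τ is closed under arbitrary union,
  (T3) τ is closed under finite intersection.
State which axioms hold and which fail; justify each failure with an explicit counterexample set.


τ is NOT a topology on X.

Axiom (T1): ∅ ∈ τ? Yes; X ∈ τ? Yes.
Axiom (T2/T3): check pairwise unions and intersections of members of τ.
Counterexample for (T3): {2, 3} ∩ {1, 2, 5} = {2} ∉ τ. Therefore τ is NOT a topology.


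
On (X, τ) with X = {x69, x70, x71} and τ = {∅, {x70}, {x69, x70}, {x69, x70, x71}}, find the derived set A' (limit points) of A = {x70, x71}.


A' = {x69, x71}

For each x ∈ X, list the open sets U ∈ τ with x ∈ U, then check whether U ∩ (A ∖ {x}) ≠ ∅ for every such U.
  x = x69: opens ∋ x are {x69, x70}, {x69, x70, x71}; each meets A ∖ {x69}, so x IS a limit point.
  x = x70: open {x70} ∋ x has {x70} ∩ (A ∖ {x70}) = ∅, so x is NOT a limit point.
  x = x71: opens ∋ x are {x69, x70, x71}; each meets A ∖ {x71}, so x IS a limit point.
Collecting: A' = {x69, x71}.


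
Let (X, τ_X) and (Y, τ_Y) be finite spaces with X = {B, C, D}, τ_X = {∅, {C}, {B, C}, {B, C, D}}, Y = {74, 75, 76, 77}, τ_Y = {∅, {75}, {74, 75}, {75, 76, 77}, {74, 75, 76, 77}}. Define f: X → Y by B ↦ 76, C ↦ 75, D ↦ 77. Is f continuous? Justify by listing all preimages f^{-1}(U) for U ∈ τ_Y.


f IS continuous.

Compute f^{-1}(U) for each U ∈ τ_Y:
  U = ∅: f^{-1}(U) = ∅ ∈ τ_X ✓.
  U = {75}: f^{-1}(U) = {C} ∈ τ_X ✓.
  U = {74, 75}: f^{-1}(U) = {C} ∈ τ_X ✓.
  U = {75, 76, 77}: f^{-1}(U) = {B, C, D} ∈ τ_X ✓.
  U = {74, 75, 76, 77}: f^{-1}(U) = {B, C, D} ∈ τ_X ✓.
Every preimage lies in τ_X, so f IS continuous.


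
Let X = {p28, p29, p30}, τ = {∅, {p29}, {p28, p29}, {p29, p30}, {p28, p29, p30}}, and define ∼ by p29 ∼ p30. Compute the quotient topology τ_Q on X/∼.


X/∼ = {[p28], [p29=p30]}; |τ_Q| = 3.

Equivalence classes: [p28], [p29=p30].
Quotient map π: X → X/∼ sends p28 ↦ [p28], p29 ↦ [p29=p30], p30 ↦ [p29=p30].
For each subset V ⊆ X/∼, compute π^{-1}(V) ⊆ X and check whether π^{-1}(V) ∈ τ. V is open in τ_Q iff π^{-1}(V) ∈ τ.
  V = {}: π^{-1}(V) = ∅ ∈ τ ✓.
  V = {[p28]}: π^{-1}(V) = {p28} ∉ τ ✗.
  V = {[p29=p30]}: π^{-1}(V) = {p29, p30} ∈ τ ✓.
  V = {[p28], [p29=p30]}: π^{-1}(V) = {p28, p29, p30} ∈ τ ✓.
Open sets in the quotient: τ_Q = {{}, {[p29=p30]}, {[p28], [p29=p30]}} (3 elements).


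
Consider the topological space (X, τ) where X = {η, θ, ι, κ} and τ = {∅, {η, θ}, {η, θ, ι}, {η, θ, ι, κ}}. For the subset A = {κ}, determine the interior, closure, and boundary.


int(A) = ∅, cl(A) = {κ}, ∂A = {κ}.

Closed sets in (X, τ) are complements of opens:
  closed(X, τ) = {∅, {κ}, {ι, κ}, {η, θ, ι, κ}}.
int(A) = ⋃ {U ∈ τ : U ⊆ A}. Opens contained in A: ∅.
Taking the union of these: int(A) = ∅.
cl(A) = ⋂ {C closed : A ⊆ C}. Closed sets containing A: {κ}, {ι, κ}, {η, θ, ι, κ}.
Intersecting these: cl(A) = {κ}.
∂A = cl(A) ∖ int(A) = {κ} ∖ ∅ = {κ}.


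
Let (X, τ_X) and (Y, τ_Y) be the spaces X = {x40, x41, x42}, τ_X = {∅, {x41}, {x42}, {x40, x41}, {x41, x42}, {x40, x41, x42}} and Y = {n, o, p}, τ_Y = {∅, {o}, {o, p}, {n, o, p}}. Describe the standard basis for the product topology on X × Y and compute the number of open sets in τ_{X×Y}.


Basis B = {∅ × ∅, {x41} × {o}, {x42} × {o}, {x40, x41} × {o}, {x41} × {o, p}, {x41, x42} × {o}, {x42} × {o, p}, {x40, x41, x42} × {o}, {x41} × {n, o, p}, {x42} × {n, o, p}, {x40, x41} × {o, p}, {x41, x42} × {o, p}, {x40, x41} × {n, o, p}, {x40, x41, x42} × {o, p}, {x41, x42} × {n, o, p}, {x40, x41, x42} × {n, o, p}}; |τ_{X×Y}| = 40.

Enumerate products U × V with U ∈ τ_X, V ∈ τ_Y (deduplicated):
  ∅ × ∅ = {} (∅)
  {x41} × {o} = {(x41,o)}
  {x42} × {o} = {(x42,o)}
  {x40, x41} × {o} = {(x40,o), (x41,o)}
  {x41} × {o, p} = {(x41,o), (x41,p)}
  {x41, x42} × {o} = {(x41,o), (x42,o)}
  {x42} × {o, p} = {(x42,o), (x42,p)}
  {x40, x41, x42} × {o} = {(x40,o), (x41,o), (x42,o)}
  {x41} × {n, o, p} = {(x41,n), (x41,o), (x41,p)}
  {x42} × {n, o, p} = {(x42,n), (x42,o), (x42,p)}
  {x40, x41} × {o, p} = {(x40,o), (x40,p), (x41,o), (x41,p)}
  {x41, x42} × {o, p} = {(x41,o), (x41,p), (x42,o), (x42,p)}
  {x40, x41} × {n, o, p} = {(x40,n), (x40,o), (x40,p), (x41,n), (x41,o), (x41,p)}
  {x40, x41, x42} × {o, p} = {(x40,o), (x40,p), (x41,o), (x41,p), (x42,o), (x42,p)}
  {x41, x42} × {n, o, p} = {(x41,n), (x41,o), (x41,p), (x42,n), (x42,o), (x42,p)}
  {x40, x41, x42} × {n, o, p} = {(x40,n), (x40,o), (x40,p), (x41,n), (x41,o), (x41,p), (x42,n), (x42,o), (x42,p)}
These 16 distinct sets form the basis B.
Close under arbitrary unions to get τ_{X×Y}; counting gives |τ_{X×Y}| = 40.


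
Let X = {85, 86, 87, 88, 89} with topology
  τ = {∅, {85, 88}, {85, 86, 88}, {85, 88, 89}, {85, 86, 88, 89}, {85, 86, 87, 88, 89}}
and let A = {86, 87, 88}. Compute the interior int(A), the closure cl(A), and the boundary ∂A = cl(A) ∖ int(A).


int(A) = ∅, cl(A) = {85, 86, 87, 88, 89}, ∂A = {85, 86, 87, 88, 89}.

Closed sets in (X, τ) are complements of opens:
  closed(X, τ) = {∅, {87}, {86, 87}, {87, 89}, {86, 87, 89}, {85, 86, 87, 88, 89}}.
int(A) = ⋃ {U ∈ τ : U ⊆ A}. Opens contained in A: ∅.
Taking the union of these: int(A) = ∅.
cl(A) = ⋂ {C closed : A ⊆ C}. Closed sets containing A: {85, 86, 87, 88, 89}.
Intersecting these: cl(A) = {85, 86, 87, 88, 89}.
∂A = cl(A) ∖ int(A) = {85, 86, 87, 88, 89} ∖ ∅ = {85, 86, 87, 88, 89}.


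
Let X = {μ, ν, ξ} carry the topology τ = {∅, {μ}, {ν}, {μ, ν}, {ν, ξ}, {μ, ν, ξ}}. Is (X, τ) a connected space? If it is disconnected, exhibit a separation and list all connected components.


(X, τ) is disconnected; components = [{μ}, {ν, ξ}].

Find clopen sets (U ∈ τ with X ∖ U ∈ τ):
  U = ∅, X ∖ U = {μ, ν, ξ} — both open, so U is clopen.
  U = {μ}, X ∖ U = {ν, ξ} — both open, so U is clopen.
  U = {ν, ξ}, X ∖ U = {μ} — both open, so U is clopen.
  U = {μ, ν, ξ}, X ∖ U = ∅ — both open, so U is clopen.
Nontrivial clopen(s) exist: e.g. {ν, ξ}. So (X, τ) is disconnected.
Compute connected components by grouping points that agree on all clopens:
  component: {μ}
  component: {ν, ξ}


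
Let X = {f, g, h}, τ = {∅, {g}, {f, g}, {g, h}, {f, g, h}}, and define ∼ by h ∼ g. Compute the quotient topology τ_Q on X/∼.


X/∼ = {[f], [g=h]}; |τ_Q| = 3.

Equivalence classes: [f], [g=h].
Quotient map π: X → X/∼ sends f ↦ [f], g ↦ [g=h], h ↦ [g=h].
For each subset V ⊆ X/∼, compute π^{-1}(V) ⊆ X and check whether π^{-1}(V) ∈ τ. V is open in τ_Q iff π^{-1}(V) ∈ τ.
  V = {}: π^{-1}(V) = ∅ ∈ τ ✓.
  V = {[f]}: π^{-1}(V) = {f} ∉ τ ✗.
  V = {[g=h]}: π^{-1}(V) = {g, h} ∈ τ ✓.
  V = {[f], [g=h]}: π^{-1}(V) = {f, g, h} ∈ τ ✓.
Open sets in the quotient: τ_Q = {{}, {[g=h]}, {[f], [g=h]}} (3 elements).


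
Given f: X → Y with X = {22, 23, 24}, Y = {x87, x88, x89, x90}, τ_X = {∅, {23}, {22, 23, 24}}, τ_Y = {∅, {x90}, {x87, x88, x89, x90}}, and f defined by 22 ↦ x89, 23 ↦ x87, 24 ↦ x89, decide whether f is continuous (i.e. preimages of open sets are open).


f IS continuous.

Compute f^{-1}(U) for each U ∈ τ_Y:
  U = ∅: f^{-1}(U) = ∅ ∈ τ_X ✓.
  U = {x90}: f^{-1}(U) = ∅ ∈ τ_X ✓.
  U = {x87, x88, x89, x90}: f^{-1}(U) = {22, 23, 24} ∈ τ_X ✓.
Every preimage lies in τ_X, so f IS continuous.


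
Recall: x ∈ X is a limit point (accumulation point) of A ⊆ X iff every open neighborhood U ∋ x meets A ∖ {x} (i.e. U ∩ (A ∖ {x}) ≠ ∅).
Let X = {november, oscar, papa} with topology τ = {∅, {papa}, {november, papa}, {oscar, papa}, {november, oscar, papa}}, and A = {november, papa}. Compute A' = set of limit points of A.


A' = {november, oscar}

For each x ∈ X, list the open sets U ∈ τ with x ∈ U, then check whether U ∩ (A ∖ {x}) ≠ ∅ for every such U.
  x = november: opens ∋ x are {november, papa}, {november, oscar, papa}; each meets A ∖ {november}, so x IS a limit point.
  x = oscar: opens ∋ x are {oscar, papa}, {november, oscar, papa}; each meets A ∖ {oscar}, so x IS a limit point.
  x = papa: open {papa} ∋ x has {papa} ∩ (A ∖ {papa}) = ∅, so x is NOT a limit point.
Collecting: A' = {november, oscar}.


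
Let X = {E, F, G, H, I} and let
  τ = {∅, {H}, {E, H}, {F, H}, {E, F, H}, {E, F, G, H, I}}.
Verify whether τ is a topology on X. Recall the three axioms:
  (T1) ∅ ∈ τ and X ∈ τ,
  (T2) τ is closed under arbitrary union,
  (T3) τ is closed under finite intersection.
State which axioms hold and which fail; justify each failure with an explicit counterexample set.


τ IS a topology on X.

Axiom (T1): ∅ ∈ τ? Yes; X ∈ τ? Yes.
Axiom (T2/T3): check pairwise unions and intersections of members of τ.
All pairwise intersections and unions checked — each lies in τ. Therefore τ satisfies (T1), (T2), (T3): it IS a topology on X.


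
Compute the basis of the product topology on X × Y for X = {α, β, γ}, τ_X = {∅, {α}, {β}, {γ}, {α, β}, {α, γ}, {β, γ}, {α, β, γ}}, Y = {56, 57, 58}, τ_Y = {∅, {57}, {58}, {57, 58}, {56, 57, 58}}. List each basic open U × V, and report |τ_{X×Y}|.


Basis B = {∅ × ∅, {α} × {57}, {α} × {58}, {β} × {57}, {β} × {58}, {γ} × {57}, {γ} × {58}, {α} × {57, 58}, {α, β} × {57}, {α, γ} × {57}, {α, β} × {58}, {α, γ} × {58}, {β} × {57, 58}, {β, γ} × {57}, {β, γ} × {58}, {γ} × {57, 58}, {α} × {56, 57, 58}, {α, β, γ} × {57}, {α, β, γ} × {58}, {β} × {56, 57, 58}, {γ} × {56, 57, 58}, {α, β} × {57, 58}, {α, γ} × {57, 58}, {β, γ} × {57, 58}, {α, β} × {56, 57, 58}, {α, γ} × {56, 57, 58}, {α, β, γ} × {57, 58}, {β, γ} × {56, 57, 58}, {α, β, γ} × {56, 57, 58}}; |τ_{X×Y}| = 125.

Enumerate products U × V with U ∈ τ_X, V ∈ τ_Y (deduplicated):
  ∅ × ∅ = {} (∅)
  {α} × {57} = {(α,57)}
  {α} × {58} = {(α,58)}
  {β} × {57} = {(β,57)}
  {β} × {58} = {(β,58)}
  {γ} × {57} = {(γ,57)}
  {γ} × {58} = {(γ,58)}
  {α} × {57, 58} = {(α,57), (α,58)}
  {α, β} × {57} = {(α,57), (β,57)}
  {α, γ} × {57} = {(α,57), (γ,57)}
  {α, β} × {58} = {(α,58), (β,58)}
  {α, γ} × {58} = {(α,58), (γ,58)}
  {β} × {57, 58} = {(β,57), (β,58)}
  {β, γ} × {57} = {(β,57), (γ,57)}
  {β, γ} × {58} = {(β,58), (γ,58)}
  {γ} × {57, 58} = {(γ,57), (γ,58)}
  {α} × {56, 57, 58} = {(α,56), (α,57), (α,58)}
  {α, β, γ} × {57} = {(α,57), (β,57), (γ,57)}
  {α, β, γ} × {58} = {(α,58), (β,58), (γ,58)}
  {β} × {56, 57, 58} = {(β,56), (β,57), (β,58)}
  {γ} × {56, 57, 58} = {(γ,56), (γ,57), (γ,58)}
  {α, β} × {57, 58} = {(α,57), (α,58), (β,57), (β,58)}
  {α, γ} × {57, 58} = {(α,57), (α,58), (γ,57), (γ,58)}
  {β, γ} × {57, 58} = {(β,57), (β,58), (γ,57), (γ,58)}
  {α, β} × {56, 57, 58} = {(α,56), (α,57), (α,58), (β,56), (β,57), (β,58)}
  {α, γ} × {56, 57, 58} = {(α,56), (α,57), (α,58), (γ,56), (γ,57), (γ,58)}
  {α, β, γ} × {57, 58} = {(α,57), (α,58), (β,57), (β,58), (γ,57), (γ,58)}
  {β, γ} × {56, 57, 58} = {(β,56), (β,57), (β,58), (γ,56), (γ,57), (γ,58)}
  {α, β, γ} × {56, 57, 58} = {(α,56), (α,57), (α,58), (β,56), (β,57), (β,58), (γ,56), (γ,57), (γ,58)}
These 29 distinct sets form the basis B.
Close under arbitrary unions to get τ_{X×Y}; counting gives |τ_{X×Y}| = 125.


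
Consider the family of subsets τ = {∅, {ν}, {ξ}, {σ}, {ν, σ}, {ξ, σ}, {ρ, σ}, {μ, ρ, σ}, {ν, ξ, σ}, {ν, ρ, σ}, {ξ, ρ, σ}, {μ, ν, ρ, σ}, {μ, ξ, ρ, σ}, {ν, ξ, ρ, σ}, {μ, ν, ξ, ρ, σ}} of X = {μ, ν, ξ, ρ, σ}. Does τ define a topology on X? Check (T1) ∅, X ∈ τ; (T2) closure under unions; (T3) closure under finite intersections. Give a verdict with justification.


τ is NOT a topology on X.

Axiom (T1): ∅ ∈ τ? Yes; X ∈ τ? Yes.
Axiom (T2/T3): check pairwise unions and intersections of members of τ.
Counterexample for (T2): {ν} ∪ {ξ} = {ν, ξ} ∉ τ. Therefore τ is NOT a topology.


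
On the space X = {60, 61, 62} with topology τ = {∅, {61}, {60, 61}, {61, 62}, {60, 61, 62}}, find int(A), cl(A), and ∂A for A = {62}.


int(A) = ∅, cl(A) = {62}, ∂A = {62}.

Closed sets in (X, τ) are complements of opens:
  closed(X, τ) = {∅, {60}, {62}, {60, 62}, {60, 61, 62}}.
int(A) = ⋃ {U ∈ τ : U ⊆ A}. Opens contained in A: ∅.
Taking the union of these: int(A) = ∅.
cl(A) = ⋂ {C closed : A ⊆ C}. Closed sets containing A: {62}, {60, 62}, {60, 61, 62}.
Intersecting these: cl(A) = {62}.
∂A = cl(A) ∖ int(A) = {62} ∖ ∅ = {62}.


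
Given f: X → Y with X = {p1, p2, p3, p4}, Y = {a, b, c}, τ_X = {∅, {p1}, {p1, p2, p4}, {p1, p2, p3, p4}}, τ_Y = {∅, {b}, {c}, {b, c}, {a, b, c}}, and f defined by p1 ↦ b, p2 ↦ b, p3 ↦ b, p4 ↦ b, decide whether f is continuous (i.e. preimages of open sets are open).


f IS continuous.

Compute f^{-1}(U) for each U ∈ τ_Y:
  U = ∅: f^{-1}(U) = ∅ ∈ τ_X ✓.
  U = {b}: f^{-1}(U) = {p1, p2, p3, p4} ∈ τ_X ✓.
  U = {c}: f^{-1}(U) = ∅ ∈ τ_X ✓.
  U = {b, c}: f^{-1}(U) = {p1, p2, p3, p4} ∈ τ_X ✓.
  U = {a, b, c}: f^{-1}(U) = {p1, p2, p3, p4} ∈ τ_X ✓.
Every preimage lies in τ_X, so f IS continuous.


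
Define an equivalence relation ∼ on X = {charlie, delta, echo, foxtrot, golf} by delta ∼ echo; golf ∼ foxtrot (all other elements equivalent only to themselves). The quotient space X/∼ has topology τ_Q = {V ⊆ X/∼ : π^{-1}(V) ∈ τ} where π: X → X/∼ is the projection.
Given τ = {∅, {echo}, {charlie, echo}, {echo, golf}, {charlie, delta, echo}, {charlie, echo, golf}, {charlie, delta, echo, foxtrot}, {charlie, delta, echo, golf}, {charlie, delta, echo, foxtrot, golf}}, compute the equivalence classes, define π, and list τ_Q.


X/∼ = {[charlie], [delta=echo], [foxtrot=golf]}; |τ_Q| = 3.

Equivalence classes: [charlie], [delta=echo], [foxtrot=golf].
Quotient map π: X → X/∼ sends charlie ↦ [charlie], delta ↦ [delta=echo], echo ↦ [delta=echo], foxtrot ↦ [foxtrot=golf], golf ↦ [foxtrot=golf].
For each subset V ⊆ X/∼, compute π^{-1}(V) ⊆ X and check whether π^{-1}(V) ∈ τ. V is open in τ_Q iff π^{-1}(V) ∈ τ.
  V = {}: π^{-1}(V) = ∅ ∈ τ ✓.
  V = {[charlie]}: π^{-1}(V) = {charlie} ∉ τ ✗.
  V = {[delta=echo]}: π^{-1}(V) = {delta, echo} ∉ τ ✗.
  V = {[charlie], [delta=echo]}: π^{-1}(V) = {charlie, delta, echo} ∈ τ ✓.
  V = {[foxtrot=golf]}: π^{-1}(V) = {foxtrot, golf} ∉ τ ✗.
  V = {[charlie], [foxtrot=golf]}: π^{-1}(V) = {charlie, foxtrot, golf} ∉ τ ✗.
  V = {[delta=echo], [foxtrot=golf]}: π^{-1}(V) = {delta, echo, foxtrot, golf} ∉ τ ✗.
  V = {[charlie], [delta=echo], [foxtrot=golf]}: π^{-1}(V) = {charlie, delta, echo, foxtrot, golf} ∈ τ ✓.
Open sets in the quotient: τ_Q = {{}, {[charlie], [delta=echo]}, {[charlie], [delta=echo], [foxtrot=golf]}} (3 elements).
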